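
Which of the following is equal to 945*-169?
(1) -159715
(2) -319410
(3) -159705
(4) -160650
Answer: 3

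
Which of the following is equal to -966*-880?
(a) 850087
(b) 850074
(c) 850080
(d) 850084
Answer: c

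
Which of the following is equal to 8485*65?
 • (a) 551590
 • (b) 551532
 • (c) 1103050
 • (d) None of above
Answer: d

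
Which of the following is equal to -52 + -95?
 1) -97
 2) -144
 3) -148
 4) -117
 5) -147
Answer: 5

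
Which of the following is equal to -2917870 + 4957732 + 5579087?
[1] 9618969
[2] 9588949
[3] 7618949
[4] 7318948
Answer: 3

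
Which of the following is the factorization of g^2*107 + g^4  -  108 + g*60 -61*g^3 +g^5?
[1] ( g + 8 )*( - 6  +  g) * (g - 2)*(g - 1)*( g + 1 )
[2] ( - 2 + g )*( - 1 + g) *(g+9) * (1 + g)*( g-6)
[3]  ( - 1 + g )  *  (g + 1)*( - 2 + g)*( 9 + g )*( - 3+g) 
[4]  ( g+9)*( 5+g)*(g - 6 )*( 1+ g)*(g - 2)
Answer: 2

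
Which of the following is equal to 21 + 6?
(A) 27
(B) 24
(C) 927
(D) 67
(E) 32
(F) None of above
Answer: A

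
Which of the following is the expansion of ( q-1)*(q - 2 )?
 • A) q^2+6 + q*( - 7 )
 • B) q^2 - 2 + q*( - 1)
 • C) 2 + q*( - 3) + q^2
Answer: C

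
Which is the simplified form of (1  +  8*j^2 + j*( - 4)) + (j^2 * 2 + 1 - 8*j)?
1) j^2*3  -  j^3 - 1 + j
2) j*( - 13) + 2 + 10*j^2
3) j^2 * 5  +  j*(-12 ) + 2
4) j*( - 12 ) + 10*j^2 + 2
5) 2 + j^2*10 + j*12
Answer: 4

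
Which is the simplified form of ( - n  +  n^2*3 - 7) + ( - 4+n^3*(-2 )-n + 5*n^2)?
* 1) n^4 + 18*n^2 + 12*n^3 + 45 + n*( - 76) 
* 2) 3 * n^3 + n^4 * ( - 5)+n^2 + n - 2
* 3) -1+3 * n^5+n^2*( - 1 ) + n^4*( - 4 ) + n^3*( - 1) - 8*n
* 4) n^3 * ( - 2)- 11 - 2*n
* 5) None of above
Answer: 5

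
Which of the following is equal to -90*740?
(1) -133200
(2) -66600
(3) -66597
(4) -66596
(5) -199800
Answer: 2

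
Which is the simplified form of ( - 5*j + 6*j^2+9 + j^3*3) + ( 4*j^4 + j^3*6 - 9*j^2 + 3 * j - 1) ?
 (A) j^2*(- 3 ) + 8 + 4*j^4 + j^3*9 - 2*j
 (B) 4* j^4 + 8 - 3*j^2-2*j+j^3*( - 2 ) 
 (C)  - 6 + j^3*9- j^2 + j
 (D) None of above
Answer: A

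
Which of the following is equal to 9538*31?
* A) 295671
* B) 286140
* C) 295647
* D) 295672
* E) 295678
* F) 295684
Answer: E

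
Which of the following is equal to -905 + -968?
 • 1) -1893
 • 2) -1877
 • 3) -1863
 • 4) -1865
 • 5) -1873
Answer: 5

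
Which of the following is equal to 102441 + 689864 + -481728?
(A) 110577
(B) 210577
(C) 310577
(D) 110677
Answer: C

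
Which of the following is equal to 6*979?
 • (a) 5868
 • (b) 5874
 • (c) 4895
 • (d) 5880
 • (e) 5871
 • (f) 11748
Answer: b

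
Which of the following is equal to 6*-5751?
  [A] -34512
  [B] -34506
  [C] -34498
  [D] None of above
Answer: B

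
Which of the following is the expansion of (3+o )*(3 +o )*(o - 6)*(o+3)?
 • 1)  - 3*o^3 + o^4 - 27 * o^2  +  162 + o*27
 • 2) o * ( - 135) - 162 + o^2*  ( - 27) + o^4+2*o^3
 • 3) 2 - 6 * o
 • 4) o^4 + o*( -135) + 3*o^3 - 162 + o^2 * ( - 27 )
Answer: 4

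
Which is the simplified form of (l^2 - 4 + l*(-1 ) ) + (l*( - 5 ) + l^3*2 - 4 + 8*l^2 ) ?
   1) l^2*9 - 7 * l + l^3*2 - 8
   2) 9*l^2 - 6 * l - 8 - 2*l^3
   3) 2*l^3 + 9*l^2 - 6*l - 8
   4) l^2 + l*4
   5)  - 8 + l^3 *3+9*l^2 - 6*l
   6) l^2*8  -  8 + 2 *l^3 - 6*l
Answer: 3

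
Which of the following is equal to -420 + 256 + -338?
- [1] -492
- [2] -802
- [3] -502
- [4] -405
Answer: 3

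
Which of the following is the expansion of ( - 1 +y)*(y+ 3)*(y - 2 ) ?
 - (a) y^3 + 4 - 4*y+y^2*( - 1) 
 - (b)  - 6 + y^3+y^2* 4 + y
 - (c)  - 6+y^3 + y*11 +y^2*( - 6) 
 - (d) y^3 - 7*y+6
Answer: d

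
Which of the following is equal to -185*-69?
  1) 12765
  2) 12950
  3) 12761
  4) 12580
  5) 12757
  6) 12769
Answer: 1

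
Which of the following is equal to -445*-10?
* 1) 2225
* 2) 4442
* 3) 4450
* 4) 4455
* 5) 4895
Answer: 3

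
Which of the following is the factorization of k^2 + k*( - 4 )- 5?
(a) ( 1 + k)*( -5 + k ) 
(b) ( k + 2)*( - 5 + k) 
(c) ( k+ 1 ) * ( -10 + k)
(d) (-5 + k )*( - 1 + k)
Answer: a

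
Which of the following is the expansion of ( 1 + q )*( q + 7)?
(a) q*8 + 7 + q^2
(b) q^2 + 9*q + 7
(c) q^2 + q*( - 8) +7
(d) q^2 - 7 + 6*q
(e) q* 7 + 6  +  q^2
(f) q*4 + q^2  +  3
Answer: a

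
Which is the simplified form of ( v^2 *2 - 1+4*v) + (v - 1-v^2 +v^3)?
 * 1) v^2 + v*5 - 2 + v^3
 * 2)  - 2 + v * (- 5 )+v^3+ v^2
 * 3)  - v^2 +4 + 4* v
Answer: 1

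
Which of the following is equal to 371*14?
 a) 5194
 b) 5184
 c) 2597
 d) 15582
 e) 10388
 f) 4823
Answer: a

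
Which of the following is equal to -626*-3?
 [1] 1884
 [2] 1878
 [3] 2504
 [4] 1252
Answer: 2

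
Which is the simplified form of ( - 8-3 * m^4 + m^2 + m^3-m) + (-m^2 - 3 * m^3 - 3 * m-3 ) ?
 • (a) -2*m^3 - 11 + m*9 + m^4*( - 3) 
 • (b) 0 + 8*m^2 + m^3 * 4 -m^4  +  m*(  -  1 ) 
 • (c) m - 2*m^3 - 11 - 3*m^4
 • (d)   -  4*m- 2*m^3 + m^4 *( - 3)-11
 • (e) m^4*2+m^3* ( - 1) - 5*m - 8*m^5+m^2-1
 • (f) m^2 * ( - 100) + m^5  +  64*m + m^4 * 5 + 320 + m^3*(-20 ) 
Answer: d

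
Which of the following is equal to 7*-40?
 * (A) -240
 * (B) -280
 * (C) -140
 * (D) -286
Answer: B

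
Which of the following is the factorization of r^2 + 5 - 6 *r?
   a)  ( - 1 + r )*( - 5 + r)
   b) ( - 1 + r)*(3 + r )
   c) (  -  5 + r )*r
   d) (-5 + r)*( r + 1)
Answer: a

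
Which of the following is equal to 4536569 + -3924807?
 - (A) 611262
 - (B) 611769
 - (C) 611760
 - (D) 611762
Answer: D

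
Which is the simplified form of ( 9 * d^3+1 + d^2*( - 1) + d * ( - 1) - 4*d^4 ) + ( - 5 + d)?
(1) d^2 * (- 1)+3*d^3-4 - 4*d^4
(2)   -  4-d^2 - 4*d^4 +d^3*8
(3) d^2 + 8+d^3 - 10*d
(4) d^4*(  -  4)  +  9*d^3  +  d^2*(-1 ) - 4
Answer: 4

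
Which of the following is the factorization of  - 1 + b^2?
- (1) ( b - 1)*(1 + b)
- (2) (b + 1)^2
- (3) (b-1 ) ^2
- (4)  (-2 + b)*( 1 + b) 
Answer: 1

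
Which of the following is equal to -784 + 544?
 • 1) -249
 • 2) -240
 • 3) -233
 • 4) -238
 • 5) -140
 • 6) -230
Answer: 2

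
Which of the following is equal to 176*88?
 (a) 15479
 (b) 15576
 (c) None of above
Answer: c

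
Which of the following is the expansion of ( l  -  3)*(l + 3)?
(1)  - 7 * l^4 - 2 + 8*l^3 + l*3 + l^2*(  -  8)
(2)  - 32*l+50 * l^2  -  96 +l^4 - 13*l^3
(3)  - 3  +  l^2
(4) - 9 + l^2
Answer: 4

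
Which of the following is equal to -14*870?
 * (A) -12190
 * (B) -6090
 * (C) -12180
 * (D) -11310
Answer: C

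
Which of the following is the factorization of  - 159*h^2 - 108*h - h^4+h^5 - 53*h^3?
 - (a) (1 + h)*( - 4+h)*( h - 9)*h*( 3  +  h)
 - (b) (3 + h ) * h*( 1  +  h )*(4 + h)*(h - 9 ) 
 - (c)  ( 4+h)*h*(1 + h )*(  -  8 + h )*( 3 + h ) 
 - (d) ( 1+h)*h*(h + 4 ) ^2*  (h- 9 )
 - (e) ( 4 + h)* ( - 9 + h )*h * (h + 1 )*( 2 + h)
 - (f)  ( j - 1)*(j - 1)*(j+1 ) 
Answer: b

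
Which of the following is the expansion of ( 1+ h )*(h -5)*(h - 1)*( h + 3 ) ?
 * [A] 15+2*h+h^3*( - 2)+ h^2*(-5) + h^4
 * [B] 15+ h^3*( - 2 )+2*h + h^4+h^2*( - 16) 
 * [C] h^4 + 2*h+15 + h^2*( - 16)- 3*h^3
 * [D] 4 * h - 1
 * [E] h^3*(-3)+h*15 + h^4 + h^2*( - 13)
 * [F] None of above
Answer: B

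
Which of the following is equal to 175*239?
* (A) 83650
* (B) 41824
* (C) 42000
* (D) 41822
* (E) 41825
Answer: E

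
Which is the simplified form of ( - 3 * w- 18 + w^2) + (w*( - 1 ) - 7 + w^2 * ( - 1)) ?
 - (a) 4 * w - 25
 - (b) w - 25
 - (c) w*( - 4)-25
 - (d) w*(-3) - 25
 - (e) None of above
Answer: c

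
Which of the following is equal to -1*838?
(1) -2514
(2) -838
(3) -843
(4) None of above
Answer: 2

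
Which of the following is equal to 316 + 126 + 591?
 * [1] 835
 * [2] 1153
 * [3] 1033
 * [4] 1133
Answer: 3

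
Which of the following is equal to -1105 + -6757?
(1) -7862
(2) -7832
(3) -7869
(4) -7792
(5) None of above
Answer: 1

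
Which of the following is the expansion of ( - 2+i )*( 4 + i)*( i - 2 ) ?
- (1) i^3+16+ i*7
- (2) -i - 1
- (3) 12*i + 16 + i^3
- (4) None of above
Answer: 4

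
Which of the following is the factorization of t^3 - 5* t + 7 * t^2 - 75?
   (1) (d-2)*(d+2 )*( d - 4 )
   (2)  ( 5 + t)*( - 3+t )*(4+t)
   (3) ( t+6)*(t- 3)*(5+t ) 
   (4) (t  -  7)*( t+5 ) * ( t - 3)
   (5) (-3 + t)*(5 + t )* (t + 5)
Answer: 5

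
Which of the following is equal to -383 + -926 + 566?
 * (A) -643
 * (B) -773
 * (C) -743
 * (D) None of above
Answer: C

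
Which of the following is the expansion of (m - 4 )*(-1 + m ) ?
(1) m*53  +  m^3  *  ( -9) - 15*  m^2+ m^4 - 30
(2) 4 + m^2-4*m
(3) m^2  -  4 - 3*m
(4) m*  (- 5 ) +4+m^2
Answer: 4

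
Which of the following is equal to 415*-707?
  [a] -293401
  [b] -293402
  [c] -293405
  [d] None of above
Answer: c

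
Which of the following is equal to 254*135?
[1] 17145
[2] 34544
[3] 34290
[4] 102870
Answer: 3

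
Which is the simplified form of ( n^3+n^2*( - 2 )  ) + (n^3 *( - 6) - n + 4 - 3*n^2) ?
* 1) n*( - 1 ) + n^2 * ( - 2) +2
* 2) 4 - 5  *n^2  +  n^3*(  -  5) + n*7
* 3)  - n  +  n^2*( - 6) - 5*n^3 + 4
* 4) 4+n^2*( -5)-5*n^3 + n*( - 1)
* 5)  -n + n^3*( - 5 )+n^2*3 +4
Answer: 4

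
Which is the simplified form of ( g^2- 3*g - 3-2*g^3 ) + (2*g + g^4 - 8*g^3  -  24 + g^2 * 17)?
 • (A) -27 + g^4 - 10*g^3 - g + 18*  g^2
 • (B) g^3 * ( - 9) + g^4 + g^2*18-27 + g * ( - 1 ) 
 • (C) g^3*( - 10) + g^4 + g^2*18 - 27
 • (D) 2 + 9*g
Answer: A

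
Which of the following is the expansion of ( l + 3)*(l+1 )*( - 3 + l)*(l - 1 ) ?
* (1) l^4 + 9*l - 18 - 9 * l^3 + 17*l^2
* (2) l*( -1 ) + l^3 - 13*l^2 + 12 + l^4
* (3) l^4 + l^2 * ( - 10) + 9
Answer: 3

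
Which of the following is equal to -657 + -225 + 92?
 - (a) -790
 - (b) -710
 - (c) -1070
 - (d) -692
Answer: a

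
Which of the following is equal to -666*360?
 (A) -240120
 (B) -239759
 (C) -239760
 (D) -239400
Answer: C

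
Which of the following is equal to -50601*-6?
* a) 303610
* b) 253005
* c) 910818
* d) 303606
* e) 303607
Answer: d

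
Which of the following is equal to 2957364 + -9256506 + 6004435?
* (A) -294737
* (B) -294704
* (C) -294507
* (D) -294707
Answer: D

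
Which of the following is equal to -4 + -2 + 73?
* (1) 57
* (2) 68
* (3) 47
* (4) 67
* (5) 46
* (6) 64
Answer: 4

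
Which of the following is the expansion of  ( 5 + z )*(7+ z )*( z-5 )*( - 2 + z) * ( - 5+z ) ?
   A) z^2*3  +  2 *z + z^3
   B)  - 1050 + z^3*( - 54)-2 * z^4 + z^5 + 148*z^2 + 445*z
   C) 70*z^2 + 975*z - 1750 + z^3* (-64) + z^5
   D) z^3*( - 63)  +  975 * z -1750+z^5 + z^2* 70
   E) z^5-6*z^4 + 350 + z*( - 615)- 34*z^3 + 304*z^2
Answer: C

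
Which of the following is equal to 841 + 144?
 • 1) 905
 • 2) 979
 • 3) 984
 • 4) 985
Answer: 4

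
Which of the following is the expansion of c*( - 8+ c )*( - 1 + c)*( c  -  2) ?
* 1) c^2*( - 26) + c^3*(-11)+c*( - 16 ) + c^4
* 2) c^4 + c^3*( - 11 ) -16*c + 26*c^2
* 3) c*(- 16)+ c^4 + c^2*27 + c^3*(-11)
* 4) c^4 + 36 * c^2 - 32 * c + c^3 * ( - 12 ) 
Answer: 2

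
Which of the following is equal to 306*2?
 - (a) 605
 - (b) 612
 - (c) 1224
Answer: b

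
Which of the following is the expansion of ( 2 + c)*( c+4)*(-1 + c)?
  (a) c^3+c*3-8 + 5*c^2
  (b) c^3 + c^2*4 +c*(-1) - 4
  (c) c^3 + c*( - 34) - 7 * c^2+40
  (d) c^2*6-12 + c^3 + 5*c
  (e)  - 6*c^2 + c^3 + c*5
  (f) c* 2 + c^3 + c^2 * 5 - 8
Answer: f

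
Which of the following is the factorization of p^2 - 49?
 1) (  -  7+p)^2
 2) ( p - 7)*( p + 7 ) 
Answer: 2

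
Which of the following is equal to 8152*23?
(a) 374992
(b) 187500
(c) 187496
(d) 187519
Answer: c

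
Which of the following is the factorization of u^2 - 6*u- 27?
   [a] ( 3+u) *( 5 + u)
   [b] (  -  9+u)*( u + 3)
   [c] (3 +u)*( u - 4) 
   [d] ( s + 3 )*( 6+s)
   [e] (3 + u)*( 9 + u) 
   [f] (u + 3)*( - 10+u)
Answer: b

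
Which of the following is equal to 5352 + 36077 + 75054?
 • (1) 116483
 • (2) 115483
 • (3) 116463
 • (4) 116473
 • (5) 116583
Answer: 1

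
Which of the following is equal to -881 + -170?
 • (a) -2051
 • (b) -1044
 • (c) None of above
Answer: c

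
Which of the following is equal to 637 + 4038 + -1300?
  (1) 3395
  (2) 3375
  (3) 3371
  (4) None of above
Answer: 2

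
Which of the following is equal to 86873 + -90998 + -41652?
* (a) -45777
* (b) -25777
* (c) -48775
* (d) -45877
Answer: a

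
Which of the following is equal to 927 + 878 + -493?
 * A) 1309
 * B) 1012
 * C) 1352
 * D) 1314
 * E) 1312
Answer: E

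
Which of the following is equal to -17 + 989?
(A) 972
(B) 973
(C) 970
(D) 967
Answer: A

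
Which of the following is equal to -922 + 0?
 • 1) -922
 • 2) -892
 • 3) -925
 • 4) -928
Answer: 1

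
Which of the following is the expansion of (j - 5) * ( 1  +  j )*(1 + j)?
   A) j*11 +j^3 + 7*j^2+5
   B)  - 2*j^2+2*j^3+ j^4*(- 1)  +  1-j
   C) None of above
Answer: C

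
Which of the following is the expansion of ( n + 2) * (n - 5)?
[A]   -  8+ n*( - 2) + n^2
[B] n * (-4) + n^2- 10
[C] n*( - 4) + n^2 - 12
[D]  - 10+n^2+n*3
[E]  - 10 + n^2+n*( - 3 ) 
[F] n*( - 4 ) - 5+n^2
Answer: E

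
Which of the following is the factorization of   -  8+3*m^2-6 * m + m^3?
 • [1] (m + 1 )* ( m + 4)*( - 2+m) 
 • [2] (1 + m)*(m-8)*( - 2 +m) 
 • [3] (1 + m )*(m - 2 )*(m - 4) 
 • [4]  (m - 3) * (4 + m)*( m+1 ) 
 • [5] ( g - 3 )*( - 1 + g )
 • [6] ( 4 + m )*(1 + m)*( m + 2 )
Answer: 1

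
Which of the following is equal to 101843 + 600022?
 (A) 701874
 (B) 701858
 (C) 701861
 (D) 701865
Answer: D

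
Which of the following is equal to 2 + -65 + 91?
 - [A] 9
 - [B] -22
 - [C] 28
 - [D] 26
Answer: C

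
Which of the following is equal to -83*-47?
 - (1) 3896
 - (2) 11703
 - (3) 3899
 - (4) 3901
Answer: 4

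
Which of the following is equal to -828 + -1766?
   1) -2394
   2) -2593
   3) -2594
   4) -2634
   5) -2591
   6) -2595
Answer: 3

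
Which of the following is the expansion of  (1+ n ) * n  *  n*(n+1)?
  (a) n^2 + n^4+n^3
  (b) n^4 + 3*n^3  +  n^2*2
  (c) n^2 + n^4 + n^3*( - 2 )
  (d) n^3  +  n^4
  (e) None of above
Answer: e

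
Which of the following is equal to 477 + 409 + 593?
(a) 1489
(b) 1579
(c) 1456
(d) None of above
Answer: d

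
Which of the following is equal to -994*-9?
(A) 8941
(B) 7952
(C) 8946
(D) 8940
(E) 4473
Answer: C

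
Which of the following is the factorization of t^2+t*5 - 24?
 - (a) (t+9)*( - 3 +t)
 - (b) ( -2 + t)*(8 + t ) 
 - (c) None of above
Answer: c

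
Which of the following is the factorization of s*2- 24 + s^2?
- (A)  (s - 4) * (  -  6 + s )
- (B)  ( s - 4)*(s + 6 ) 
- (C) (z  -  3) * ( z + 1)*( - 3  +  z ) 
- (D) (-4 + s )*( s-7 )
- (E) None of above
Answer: B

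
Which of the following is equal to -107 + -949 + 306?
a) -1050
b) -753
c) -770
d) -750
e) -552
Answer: d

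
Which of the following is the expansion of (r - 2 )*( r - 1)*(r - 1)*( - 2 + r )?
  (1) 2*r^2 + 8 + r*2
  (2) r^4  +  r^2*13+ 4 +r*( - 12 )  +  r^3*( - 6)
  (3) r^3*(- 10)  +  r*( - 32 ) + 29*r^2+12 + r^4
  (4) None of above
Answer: 2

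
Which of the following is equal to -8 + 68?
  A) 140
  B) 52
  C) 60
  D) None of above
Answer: C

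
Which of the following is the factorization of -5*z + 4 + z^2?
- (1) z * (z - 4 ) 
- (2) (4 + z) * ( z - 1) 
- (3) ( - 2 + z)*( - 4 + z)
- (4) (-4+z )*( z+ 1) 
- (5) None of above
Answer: 5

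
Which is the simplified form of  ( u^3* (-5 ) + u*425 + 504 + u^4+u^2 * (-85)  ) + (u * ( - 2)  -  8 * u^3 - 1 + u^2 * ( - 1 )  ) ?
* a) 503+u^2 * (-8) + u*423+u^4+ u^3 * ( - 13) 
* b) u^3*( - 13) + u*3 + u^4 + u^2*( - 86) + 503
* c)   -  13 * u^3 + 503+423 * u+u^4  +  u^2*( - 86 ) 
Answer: c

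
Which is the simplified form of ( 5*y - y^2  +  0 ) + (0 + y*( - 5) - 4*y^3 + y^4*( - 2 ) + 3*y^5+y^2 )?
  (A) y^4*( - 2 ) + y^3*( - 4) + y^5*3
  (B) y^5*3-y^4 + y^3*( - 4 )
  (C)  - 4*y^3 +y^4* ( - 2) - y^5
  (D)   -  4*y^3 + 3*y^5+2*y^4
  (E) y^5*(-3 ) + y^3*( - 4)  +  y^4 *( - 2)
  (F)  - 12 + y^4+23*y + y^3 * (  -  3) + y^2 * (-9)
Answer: A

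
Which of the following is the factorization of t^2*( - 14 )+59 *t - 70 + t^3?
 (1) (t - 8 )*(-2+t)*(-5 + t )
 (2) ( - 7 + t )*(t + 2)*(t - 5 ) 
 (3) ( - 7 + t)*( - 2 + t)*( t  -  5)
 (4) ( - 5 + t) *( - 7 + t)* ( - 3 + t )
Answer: 3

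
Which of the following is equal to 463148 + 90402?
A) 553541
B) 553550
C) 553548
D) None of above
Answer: B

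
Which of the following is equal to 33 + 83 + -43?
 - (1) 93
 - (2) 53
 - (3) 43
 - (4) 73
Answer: 4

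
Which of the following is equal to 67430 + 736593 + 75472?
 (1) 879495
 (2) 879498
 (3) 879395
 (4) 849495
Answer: 1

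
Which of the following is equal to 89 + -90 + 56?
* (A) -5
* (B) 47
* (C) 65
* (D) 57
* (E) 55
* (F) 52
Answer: E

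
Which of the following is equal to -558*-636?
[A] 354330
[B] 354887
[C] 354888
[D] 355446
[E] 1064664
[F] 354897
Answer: C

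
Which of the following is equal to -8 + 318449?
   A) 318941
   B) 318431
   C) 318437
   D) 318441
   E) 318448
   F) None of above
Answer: D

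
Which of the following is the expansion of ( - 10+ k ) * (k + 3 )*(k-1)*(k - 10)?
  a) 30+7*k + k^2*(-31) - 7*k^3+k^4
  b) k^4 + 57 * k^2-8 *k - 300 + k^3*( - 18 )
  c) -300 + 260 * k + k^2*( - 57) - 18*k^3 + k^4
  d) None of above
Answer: d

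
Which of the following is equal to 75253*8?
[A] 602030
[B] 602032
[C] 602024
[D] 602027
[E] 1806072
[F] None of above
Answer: C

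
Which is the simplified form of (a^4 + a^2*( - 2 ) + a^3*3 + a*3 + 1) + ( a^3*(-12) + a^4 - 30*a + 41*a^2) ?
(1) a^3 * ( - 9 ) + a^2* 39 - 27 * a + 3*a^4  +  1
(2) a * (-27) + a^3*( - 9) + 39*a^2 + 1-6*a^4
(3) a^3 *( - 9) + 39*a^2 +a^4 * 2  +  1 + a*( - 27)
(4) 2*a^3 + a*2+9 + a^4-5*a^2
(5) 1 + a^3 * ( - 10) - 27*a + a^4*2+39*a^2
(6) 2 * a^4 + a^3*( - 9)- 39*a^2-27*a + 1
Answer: 3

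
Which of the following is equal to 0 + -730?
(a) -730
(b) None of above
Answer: a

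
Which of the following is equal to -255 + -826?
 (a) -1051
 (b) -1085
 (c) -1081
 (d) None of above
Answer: c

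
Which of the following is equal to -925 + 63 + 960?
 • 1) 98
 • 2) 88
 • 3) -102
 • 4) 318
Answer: 1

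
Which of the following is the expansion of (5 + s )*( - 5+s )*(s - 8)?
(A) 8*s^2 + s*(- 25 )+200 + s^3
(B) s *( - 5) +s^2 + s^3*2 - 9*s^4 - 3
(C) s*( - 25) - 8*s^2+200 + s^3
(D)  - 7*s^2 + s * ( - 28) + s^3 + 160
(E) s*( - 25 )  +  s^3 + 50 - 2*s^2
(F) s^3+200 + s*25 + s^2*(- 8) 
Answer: C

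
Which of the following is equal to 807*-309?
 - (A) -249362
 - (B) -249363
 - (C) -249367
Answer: B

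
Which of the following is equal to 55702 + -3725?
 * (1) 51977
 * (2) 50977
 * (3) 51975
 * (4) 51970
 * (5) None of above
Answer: 1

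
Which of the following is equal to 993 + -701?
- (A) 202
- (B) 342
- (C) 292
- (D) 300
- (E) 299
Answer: C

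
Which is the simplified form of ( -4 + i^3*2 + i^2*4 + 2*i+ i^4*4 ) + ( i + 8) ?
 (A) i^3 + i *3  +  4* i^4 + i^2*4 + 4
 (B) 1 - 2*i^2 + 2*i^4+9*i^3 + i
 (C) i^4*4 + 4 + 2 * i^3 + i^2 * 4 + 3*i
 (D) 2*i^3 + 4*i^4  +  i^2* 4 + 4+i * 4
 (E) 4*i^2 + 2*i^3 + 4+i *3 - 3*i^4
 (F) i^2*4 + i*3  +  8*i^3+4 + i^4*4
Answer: C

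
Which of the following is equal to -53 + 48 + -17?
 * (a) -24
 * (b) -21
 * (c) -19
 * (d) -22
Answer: d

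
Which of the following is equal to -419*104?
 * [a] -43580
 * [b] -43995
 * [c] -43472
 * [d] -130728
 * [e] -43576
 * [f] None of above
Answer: e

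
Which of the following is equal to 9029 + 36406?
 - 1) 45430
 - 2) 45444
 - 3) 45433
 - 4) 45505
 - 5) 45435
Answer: 5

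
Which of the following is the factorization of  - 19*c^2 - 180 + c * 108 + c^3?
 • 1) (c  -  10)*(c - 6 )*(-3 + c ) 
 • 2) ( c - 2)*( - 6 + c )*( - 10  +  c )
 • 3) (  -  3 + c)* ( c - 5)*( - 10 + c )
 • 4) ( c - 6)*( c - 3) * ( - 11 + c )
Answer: 1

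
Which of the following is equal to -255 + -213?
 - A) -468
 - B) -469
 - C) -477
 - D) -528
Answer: A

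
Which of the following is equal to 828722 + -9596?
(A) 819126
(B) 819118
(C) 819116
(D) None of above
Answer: A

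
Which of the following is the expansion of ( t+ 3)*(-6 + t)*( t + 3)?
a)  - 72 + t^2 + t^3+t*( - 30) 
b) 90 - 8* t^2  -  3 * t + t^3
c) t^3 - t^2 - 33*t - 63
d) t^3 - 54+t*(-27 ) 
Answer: d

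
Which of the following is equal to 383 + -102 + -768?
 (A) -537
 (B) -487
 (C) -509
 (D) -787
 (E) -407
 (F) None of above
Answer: B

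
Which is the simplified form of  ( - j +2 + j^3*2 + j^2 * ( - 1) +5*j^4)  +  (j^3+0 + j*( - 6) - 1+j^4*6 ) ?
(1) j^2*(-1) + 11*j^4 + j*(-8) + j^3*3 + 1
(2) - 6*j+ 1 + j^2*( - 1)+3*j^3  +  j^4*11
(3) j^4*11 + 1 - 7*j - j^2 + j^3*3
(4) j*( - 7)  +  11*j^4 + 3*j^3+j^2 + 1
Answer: 3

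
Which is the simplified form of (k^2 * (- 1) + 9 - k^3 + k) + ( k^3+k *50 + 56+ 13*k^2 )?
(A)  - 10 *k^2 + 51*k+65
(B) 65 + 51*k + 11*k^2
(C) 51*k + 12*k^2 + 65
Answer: C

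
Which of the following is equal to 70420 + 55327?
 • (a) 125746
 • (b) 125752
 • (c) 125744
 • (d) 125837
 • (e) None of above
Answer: e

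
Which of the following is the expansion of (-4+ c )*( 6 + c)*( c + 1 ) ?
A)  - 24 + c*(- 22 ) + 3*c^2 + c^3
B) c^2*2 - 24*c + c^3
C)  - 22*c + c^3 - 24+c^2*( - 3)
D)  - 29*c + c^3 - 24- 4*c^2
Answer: A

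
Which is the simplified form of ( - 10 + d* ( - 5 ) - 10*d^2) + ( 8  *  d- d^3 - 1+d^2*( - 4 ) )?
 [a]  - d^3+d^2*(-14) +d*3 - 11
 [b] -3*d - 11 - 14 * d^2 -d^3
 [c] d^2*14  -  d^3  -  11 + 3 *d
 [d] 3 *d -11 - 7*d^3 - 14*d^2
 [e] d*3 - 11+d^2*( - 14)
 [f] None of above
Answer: a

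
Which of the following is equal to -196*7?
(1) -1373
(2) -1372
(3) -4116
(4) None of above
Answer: 2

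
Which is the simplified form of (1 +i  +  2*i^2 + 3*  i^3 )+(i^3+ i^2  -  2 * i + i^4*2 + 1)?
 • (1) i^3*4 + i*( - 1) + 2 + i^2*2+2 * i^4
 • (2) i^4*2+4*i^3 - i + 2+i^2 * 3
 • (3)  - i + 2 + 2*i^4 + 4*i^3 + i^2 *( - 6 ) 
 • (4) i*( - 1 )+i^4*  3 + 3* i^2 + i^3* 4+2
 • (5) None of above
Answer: 2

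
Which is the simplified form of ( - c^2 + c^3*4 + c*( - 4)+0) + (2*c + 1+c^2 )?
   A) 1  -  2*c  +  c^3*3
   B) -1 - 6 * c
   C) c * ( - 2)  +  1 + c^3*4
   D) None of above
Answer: C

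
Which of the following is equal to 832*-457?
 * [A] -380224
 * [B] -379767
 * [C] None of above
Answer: A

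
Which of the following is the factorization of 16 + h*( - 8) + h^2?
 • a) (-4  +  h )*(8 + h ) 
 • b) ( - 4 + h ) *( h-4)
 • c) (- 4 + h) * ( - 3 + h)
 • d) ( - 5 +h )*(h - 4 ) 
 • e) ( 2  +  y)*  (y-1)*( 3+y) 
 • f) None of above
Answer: b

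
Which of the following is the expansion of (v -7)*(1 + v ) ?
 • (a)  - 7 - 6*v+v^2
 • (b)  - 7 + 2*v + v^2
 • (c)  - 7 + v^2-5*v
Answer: a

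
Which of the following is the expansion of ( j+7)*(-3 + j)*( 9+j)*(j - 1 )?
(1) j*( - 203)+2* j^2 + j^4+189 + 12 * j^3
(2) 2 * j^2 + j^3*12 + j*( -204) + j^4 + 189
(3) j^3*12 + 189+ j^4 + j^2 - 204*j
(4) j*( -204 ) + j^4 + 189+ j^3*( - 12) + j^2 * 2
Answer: 2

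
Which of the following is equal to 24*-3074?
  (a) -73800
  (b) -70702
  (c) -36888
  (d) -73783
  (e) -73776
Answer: e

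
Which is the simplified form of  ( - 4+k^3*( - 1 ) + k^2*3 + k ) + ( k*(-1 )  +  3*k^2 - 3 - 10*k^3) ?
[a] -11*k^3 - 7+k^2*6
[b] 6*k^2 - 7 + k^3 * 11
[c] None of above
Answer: a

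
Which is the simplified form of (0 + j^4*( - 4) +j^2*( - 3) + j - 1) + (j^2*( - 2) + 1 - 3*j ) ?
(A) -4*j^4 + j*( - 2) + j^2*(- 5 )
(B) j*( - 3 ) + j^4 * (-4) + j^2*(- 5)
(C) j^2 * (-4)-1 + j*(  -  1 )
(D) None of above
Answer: A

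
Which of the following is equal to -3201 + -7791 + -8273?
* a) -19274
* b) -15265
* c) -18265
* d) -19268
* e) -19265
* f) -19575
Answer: e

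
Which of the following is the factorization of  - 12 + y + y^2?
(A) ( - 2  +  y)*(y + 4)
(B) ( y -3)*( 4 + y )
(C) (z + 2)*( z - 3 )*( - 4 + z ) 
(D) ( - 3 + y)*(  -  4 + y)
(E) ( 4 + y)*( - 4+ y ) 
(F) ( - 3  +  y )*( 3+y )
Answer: B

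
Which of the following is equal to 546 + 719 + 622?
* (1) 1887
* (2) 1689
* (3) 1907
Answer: 1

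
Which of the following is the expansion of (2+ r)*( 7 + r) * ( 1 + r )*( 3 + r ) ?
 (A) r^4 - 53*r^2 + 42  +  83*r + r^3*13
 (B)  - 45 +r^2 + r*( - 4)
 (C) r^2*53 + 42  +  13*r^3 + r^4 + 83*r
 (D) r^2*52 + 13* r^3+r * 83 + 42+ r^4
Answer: C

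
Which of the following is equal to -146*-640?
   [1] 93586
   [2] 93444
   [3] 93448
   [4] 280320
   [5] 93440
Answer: 5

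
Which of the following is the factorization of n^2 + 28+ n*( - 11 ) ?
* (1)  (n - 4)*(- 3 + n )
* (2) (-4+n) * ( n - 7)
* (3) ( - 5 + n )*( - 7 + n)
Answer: 2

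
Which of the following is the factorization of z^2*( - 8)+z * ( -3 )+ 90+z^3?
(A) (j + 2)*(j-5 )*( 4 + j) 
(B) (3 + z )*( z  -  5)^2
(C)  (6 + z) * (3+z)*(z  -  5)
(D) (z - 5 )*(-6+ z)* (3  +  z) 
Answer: D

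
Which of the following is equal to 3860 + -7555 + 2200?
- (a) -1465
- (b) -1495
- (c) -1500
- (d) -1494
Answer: b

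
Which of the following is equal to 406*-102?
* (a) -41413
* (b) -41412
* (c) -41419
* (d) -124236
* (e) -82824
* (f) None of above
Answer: b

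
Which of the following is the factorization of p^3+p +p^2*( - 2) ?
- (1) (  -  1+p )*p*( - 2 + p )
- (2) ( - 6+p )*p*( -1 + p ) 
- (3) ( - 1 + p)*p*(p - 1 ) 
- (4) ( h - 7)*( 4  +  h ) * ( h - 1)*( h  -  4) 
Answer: 3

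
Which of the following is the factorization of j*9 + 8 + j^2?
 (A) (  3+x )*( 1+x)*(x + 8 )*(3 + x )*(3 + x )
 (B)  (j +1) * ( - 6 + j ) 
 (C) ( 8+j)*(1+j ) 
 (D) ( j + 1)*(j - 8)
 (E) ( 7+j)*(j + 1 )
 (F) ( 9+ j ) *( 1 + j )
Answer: C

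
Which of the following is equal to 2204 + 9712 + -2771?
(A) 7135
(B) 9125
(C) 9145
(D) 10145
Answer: C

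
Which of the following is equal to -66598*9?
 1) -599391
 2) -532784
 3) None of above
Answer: 3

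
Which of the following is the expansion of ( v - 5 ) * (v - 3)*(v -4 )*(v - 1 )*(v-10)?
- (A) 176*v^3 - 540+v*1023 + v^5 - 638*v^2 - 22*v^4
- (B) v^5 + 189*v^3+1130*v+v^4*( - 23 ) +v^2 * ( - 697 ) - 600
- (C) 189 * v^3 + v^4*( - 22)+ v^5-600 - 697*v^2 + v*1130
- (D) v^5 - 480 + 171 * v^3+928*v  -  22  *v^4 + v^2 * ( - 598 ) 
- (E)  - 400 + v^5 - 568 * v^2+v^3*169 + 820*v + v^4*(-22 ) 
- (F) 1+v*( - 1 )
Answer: B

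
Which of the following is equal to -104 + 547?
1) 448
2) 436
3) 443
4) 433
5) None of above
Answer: 3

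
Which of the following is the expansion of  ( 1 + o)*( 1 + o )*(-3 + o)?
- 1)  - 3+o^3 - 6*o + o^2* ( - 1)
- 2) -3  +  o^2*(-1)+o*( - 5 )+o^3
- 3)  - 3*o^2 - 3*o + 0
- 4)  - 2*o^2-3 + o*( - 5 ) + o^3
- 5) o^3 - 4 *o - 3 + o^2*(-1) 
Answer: 2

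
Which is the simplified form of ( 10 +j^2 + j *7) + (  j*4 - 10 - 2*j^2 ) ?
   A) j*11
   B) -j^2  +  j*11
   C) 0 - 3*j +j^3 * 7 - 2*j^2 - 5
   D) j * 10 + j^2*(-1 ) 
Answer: B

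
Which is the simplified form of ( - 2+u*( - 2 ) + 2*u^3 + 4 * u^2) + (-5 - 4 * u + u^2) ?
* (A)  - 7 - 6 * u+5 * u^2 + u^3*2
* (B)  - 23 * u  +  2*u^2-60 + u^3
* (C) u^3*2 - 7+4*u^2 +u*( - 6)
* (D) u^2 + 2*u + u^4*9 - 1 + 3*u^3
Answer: A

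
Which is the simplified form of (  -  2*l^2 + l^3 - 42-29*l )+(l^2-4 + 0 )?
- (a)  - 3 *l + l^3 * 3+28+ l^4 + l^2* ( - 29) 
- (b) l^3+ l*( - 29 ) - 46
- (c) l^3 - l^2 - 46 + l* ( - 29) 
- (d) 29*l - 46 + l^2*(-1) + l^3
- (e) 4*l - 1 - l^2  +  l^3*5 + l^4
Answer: c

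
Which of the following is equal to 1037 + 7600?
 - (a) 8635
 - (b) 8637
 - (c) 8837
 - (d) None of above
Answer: b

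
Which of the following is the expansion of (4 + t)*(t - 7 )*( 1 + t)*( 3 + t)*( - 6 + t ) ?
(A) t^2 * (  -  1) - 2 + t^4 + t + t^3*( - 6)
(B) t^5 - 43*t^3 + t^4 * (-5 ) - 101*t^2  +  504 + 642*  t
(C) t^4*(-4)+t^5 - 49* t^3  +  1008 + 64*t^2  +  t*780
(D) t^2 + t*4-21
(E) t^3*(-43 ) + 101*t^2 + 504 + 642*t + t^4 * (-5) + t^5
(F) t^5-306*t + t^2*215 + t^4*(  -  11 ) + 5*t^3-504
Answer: E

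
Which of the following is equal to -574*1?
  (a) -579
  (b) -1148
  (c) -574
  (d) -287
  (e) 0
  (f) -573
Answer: c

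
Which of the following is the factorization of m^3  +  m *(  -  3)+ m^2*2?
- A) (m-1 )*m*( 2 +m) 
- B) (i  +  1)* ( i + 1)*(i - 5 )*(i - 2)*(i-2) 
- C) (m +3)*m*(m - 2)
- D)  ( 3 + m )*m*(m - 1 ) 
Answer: D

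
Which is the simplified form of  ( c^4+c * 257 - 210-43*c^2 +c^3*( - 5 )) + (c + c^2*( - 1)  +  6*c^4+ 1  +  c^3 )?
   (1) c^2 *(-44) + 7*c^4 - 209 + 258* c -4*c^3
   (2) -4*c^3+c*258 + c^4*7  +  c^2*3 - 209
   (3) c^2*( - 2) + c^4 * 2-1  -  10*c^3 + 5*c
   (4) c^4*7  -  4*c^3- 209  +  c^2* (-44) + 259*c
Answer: 1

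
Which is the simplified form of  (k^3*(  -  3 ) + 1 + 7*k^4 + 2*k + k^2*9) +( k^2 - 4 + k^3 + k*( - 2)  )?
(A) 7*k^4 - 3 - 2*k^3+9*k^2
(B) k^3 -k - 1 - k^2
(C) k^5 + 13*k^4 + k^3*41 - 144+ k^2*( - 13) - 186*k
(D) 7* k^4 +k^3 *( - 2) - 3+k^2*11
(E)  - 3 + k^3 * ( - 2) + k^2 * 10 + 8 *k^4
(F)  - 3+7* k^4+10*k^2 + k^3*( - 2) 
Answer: F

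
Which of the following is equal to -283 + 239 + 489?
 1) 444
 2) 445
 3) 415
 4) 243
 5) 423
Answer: 2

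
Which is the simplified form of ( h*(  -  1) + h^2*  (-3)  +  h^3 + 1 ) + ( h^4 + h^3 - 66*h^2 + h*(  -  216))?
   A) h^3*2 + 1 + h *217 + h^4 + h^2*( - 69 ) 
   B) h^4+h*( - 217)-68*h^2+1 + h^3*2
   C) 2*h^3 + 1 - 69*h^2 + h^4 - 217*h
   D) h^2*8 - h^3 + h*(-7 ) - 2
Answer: C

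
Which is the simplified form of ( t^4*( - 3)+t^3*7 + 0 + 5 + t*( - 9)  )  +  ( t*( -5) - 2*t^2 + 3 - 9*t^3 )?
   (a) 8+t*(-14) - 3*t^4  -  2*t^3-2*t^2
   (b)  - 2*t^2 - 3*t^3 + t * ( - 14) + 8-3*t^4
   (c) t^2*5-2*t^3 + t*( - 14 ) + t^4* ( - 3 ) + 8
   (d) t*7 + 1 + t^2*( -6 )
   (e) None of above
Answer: a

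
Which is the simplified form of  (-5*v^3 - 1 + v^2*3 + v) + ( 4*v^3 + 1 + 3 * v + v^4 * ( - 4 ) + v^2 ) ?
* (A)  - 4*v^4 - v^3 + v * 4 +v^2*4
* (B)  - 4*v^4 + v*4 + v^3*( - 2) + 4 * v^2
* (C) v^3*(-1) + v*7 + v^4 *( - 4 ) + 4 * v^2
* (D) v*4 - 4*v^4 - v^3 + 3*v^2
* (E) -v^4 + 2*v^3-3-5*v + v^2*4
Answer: A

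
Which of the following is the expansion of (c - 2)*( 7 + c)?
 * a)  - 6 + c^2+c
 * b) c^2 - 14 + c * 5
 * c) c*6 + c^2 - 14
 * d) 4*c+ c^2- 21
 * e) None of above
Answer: b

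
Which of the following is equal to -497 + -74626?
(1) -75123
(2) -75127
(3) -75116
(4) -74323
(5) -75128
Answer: 1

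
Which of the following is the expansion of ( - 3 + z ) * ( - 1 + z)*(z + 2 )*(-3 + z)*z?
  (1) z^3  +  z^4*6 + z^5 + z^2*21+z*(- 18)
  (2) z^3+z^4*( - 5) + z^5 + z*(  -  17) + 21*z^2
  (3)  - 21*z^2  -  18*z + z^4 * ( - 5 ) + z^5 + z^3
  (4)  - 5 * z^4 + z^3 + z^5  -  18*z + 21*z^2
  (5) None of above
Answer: 4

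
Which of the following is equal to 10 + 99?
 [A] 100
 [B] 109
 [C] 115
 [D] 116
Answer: B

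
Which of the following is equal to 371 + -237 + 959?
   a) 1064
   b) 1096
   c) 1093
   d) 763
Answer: c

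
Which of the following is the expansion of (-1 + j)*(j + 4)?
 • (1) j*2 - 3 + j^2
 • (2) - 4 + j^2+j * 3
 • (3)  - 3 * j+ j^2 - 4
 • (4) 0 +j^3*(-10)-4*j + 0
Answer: 2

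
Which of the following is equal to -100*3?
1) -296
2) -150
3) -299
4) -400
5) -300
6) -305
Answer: 5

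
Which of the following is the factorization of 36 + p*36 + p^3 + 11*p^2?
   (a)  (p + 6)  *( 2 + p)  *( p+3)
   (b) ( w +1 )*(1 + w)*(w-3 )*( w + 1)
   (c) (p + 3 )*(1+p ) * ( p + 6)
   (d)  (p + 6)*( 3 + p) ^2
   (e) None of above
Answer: a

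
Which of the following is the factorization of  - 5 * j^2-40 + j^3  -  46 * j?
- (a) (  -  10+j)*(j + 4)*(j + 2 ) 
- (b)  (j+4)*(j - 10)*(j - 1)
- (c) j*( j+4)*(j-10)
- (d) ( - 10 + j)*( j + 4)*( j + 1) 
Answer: d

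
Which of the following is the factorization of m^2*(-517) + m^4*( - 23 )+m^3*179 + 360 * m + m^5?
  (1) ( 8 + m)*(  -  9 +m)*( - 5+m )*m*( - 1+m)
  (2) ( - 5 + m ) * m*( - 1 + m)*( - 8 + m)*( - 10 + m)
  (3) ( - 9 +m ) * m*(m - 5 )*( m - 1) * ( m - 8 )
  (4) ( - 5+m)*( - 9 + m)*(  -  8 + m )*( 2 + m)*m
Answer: 3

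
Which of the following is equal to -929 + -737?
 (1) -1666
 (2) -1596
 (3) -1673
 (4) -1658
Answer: 1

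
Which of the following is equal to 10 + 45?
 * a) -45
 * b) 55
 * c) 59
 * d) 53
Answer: b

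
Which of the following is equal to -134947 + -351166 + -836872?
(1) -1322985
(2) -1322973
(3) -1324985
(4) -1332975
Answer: 1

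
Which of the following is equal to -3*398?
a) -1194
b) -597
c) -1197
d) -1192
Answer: a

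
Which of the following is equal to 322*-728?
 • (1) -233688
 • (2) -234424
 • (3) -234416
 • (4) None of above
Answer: 3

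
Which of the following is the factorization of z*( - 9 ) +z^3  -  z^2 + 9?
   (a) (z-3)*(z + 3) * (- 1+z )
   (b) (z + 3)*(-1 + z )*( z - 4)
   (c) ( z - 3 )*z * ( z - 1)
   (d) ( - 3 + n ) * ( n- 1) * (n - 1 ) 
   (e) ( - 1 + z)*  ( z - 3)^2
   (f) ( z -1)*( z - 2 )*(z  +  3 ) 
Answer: a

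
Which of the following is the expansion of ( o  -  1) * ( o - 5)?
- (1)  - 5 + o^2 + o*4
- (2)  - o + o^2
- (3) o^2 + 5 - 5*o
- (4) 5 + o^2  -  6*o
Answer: 4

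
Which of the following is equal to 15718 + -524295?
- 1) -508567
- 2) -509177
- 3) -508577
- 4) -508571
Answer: 3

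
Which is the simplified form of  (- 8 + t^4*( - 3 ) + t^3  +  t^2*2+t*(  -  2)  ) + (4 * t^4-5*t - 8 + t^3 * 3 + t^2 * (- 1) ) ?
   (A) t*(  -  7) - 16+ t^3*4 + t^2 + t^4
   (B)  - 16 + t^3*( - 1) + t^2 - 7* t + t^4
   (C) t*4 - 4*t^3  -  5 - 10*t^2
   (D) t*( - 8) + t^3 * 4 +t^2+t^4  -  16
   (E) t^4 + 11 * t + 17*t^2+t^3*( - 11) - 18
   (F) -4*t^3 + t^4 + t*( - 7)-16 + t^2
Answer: A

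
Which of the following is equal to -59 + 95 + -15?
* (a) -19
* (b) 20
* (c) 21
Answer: c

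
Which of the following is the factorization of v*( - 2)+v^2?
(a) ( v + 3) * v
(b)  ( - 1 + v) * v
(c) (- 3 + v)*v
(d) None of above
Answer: d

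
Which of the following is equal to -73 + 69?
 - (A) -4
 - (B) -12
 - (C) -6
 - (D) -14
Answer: A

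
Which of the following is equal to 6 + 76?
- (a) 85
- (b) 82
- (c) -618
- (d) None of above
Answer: b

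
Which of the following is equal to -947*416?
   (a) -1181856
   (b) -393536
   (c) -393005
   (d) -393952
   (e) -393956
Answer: d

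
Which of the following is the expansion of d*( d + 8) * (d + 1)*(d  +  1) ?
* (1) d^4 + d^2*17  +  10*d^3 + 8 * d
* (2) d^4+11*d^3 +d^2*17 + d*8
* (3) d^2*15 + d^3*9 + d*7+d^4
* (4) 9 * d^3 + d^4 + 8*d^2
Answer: 1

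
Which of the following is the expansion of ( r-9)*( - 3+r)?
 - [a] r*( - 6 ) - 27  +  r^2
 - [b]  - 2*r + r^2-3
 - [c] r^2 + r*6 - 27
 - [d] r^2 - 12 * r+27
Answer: d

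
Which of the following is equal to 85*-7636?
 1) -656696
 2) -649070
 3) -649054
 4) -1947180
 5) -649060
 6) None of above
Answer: 5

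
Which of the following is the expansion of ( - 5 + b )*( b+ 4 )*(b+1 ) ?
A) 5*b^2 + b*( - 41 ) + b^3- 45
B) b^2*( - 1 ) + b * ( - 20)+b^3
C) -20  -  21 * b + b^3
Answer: C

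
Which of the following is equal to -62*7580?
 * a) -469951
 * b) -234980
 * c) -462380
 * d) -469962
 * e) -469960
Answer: e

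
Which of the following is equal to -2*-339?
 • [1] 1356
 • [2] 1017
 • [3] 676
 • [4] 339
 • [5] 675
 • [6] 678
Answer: 6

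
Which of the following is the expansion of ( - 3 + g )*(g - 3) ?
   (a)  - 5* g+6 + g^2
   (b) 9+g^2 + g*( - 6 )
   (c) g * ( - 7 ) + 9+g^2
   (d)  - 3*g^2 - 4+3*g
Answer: b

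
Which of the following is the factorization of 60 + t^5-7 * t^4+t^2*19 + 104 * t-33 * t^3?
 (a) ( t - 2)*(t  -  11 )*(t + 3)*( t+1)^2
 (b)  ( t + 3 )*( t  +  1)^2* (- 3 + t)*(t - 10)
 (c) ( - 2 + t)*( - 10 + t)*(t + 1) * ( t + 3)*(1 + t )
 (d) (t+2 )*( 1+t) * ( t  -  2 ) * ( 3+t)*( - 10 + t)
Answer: c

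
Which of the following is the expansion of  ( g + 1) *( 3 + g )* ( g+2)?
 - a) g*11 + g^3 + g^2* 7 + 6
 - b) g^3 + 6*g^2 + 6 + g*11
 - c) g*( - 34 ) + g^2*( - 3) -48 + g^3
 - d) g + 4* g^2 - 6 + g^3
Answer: b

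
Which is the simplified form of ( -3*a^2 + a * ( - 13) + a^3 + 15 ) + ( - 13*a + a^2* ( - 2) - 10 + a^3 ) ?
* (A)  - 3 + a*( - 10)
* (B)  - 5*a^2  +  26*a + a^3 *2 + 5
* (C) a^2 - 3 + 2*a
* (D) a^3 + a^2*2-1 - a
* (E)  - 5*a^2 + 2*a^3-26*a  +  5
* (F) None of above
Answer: E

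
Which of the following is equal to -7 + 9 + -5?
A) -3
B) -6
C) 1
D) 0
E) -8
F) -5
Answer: A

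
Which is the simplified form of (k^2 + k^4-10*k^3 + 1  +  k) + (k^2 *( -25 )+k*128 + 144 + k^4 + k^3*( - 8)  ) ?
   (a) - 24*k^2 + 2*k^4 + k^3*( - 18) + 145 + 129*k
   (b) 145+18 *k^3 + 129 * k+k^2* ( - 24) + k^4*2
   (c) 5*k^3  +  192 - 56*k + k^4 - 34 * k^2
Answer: a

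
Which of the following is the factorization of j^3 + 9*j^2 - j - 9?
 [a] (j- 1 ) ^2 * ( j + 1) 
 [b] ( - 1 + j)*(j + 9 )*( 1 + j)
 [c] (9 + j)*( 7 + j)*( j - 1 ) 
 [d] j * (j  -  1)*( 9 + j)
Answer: b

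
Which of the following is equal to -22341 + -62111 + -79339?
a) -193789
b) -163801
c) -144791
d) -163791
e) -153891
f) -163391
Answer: d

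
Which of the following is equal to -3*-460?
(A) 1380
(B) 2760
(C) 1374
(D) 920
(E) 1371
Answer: A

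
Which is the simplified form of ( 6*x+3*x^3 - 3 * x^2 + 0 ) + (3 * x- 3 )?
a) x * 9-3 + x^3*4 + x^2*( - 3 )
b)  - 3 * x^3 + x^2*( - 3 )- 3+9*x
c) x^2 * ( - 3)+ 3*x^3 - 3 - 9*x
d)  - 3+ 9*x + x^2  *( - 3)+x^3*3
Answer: d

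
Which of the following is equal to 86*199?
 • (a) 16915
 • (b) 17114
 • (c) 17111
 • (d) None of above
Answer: b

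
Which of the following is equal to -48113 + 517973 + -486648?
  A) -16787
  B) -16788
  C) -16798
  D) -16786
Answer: B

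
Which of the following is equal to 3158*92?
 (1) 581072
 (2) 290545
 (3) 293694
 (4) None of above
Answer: 4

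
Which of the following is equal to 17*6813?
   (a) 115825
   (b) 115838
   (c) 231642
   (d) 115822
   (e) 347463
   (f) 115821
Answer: f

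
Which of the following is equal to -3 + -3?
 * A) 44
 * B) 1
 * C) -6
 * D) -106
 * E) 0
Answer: C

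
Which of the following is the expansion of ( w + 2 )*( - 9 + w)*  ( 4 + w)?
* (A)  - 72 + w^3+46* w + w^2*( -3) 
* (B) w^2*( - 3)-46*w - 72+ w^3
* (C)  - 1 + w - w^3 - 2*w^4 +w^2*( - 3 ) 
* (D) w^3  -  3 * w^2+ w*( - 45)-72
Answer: B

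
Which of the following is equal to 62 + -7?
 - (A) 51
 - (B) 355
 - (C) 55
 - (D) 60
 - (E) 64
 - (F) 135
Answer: C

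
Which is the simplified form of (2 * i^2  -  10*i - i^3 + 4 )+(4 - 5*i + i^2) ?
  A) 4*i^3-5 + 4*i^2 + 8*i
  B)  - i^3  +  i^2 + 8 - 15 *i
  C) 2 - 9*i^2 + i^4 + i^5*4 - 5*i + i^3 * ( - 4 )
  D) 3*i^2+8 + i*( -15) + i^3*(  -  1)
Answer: D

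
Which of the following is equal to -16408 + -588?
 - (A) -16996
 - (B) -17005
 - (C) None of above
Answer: A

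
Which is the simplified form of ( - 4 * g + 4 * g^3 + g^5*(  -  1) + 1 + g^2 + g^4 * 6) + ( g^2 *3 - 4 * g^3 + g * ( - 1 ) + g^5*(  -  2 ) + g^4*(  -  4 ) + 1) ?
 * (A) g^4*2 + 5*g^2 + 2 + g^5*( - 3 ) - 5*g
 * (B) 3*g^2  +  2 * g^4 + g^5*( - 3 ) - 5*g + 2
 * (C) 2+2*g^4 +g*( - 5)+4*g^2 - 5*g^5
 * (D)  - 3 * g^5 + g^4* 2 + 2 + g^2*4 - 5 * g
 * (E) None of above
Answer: D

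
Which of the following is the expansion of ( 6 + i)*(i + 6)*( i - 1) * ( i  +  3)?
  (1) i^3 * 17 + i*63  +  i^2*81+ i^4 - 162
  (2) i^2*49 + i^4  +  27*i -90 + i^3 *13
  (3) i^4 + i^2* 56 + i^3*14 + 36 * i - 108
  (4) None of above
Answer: 4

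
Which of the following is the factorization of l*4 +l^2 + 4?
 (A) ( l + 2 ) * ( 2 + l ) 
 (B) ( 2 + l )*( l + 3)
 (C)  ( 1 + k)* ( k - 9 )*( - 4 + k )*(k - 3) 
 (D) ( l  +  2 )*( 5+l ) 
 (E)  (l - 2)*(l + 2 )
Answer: A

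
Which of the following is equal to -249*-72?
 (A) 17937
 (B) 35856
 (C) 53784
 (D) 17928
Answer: D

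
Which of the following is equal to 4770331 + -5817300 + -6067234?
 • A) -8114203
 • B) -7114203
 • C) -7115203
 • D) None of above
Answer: B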